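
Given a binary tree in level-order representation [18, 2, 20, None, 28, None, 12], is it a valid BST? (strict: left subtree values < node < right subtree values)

Level-order array: [18, 2, 20, None, 28, None, 12]
Validate using subtree bounds (lo, hi): at each node, require lo < value < hi,
then recurse left with hi=value and right with lo=value.
Preorder trace (stopping at first violation):
  at node 18 with bounds (-inf, +inf): OK
  at node 2 with bounds (-inf, 18): OK
  at node 28 with bounds (2, 18): VIOLATION
Node 28 violates its bound: not (2 < 28 < 18).
Result: Not a valid BST


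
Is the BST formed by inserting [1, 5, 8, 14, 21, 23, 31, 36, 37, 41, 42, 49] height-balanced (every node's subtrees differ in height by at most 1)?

Tree (level-order array): [1, None, 5, None, 8, None, 14, None, 21, None, 23, None, 31, None, 36, None, 37, None, 41, None, 42, None, 49]
Definition: a tree is height-balanced if, at every node, |h(left) - h(right)| <= 1 (empty subtree has height -1).
Bottom-up per-node check:
  node 49: h_left=-1, h_right=-1, diff=0 [OK], height=0
  node 42: h_left=-1, h_right=0, diff=1 [OK], height=1
  node 41: h_left=-1, h_right=1, diff=2 [FAIL (|-1-1|=2 > 1)], height=2
  node 37: h_left=-1, h_right=2, diff=3 [FAIL (|-1-2|=3 > 1)], height=3
  node 36: h_left=-1, h_right=3, diff=4 [FAIL (|-1-3|=4 > 1)], height=4
  node 31: h_left=-1, h_right=4, diff=5 [FAIL (|-1-4|=5 > 1)], height=5
  node 23: h_left=-1, h_right=5, diff=6 [FAIL (|-1-5|=6 > 1)], height=6
  node 21: h_left=-1, h_right=6, diff=7 [FAIL (|-1-6|=7 > 1)], height=7
  node 14: h_left=-1, h_right=7, diff=8 [FAIL (|-1-7|=8 > 1)], height=8
  node 8: h_left=-1, h_right=8, diff=9 [FAIL (|-1-8|=9 > 1)], height=9
  node 5: h_left=-1, h_right=9, diff=10 [FAIL (|-1-9|=10 > 1)], height=10
  node 1: h_left=-1, h_right=10, diff=11 [FAIL (|-1-10|=11 > 1)], height=11
Node 41 violates the condition: |-1 - 1| = 2 > 1.
Result: Not balanced


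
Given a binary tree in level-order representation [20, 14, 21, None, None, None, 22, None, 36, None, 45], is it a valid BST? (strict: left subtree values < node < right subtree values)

Level-order array: [20, 14, 21, None, None, None, 22, None, 36, None, 45]
Validate using subtree bounds (lo, hi): at each node, require lo < value < hi,
then recurse left with hi=value and right with lo=value.
Preorder trace (stopping at first violation):
  at node 20 with bounds (-inf, +inf): OK
  at node 14 with bounds (-inf, 20): OK
  at node 21 with bounds (20, +inf): OK
  at node 22 with bounds (21, +inf): OK
  at node 36 with bounds (22, +inf): OK
  at node 45 with bounds (36, +inf): OK
No violation found at any node.
Result: Valid BST


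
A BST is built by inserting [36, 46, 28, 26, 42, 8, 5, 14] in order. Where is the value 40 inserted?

Starting tree (level order): [36, 28, 46, 26, None, 42, None, 8, None, None, None, 5, 14]
Insertion path: 36 -> 46 -> 42
Result: insert 40 as left child of 42
Final tree (level order): [36, 28, 46, 26, None, 42, None, 8, None, 40, None, 5, 14]


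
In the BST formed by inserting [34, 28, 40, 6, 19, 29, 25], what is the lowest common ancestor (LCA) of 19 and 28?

Tree insertion order: [34, 28, 40, 6, 19, 29, 25]
Tree (level-order array): [34, 28, 40, 6, 29, None, None, None, 19, None, None, None, 25]
In a BST, the LCA of p=19, q=28 is the first node v on the
root-to-leaf path with p <= v <= q (go left if both < v, right if both > v).
Walk from root:
  at 34: both 19 and 28 < 34, go left
  at 28: 19 <= 28 <= 28, this is the LCA
LCA = 28


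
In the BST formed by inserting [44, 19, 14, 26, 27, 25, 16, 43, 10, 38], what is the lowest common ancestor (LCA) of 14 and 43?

Tree insertion order: [44, 19, 14, 26, 27, 25, 16, 43, 10, 38]
Tree (level-order array): [44, 19, None, 14, 26, 10, 16, 25, 27, None, None, None, None, None, None, None, 43, 38]
In a BST, the LCA of p=14, q=43 is the first node v on the
root-to-leaf path with p <= v <= q (go left if both < v, right if both > v).
Walk from root:
  at 44: both 14 and 43 < 44, go left
  at 19: 14 <= 19 <= 43, this is the LCA
LCA = 19


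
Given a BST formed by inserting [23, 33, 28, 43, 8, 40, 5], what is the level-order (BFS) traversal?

Tree insertion order: [23, 33, 28, 43, 8, 40, 5]
Tree (level-order array): [23, 8, 33, 5, None, 28, 43, None, None, None, None, 40]
BFS from the root, enqueuing left then right child of each popped node:
  queue [23] -> pop 23, enqueue [8, 33], visited so far: [23]
  queue [8, 33] -> pop 8, enqueue [5], visited so far: [23, 8]
  queue [33, 5] -> pop 33, enqueue [28, 43], visited so far: [23, 8, 33]
  queue [5, 28, 43] -> pop 5, enqueue [none], visited so far: [23, 8, 33, 5]
  queue [28, 43] -> pop 28, enqueue [none], visited so far: [23, 8, 33, 5, 28]
  queue [43] -> pop 43, enqueue [40], visited so far: [23, 8, 33, 5, 28, 43]
  queue [40] -> pop 40, enqueue [none], visited so far: [23, 8, 33, 5, 28, 43, 40]
Result: [23, 8, 33, 5, 28, 43, 40]


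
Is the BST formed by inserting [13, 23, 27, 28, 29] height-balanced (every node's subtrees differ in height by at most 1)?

Tree (level-order array): [13, None, 23, None, 27, None, 28, None, 29]
Definition: a tree is height-balanced if, at every node, |h(left) - h(right)| <= 1 (empty subtree has height -1).
Bottom-up per-node check:
  node 29: h_left=-1, h_right=-1, diff=0 [OK], height=0
  node 28: h_left=-1, h_right=0, diff=1 [OK], height=1
  node 27: h_left=-1, h_right=1, diff=2 [FAIL (|-1-1|=2 > 1)], height=2
  node 23: h_left=-1, h_right=2, diff=3 [FAIL (|-1-2|=3 > 1)], height=3
  node 13: h_left=-1, h_right=3, diff=4 [FAIL (|-1-3|=4 > 1)], height=4
Node 27 violates the condition: |-1 - 1| = 2 > 1.
Result: Not balanced


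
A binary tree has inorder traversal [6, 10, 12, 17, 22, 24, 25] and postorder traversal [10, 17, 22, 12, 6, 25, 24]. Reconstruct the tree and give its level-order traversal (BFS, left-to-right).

Inorder:   [6, 10, 12, 17, 22, 24, 25]
Postorder: [10, 17, 22, 12, 6, 25, 24]
Algorithm: postorder visits root last, so walk postorder right-to-left;
each value is the root of the current inorder slice — split it at that
value, recurse on the right subtree first, then the left.
Recursive splits:
  root=24; inorder splits into left=[6, 10, 12, 17, 22], right=[25]
  root=25; inorder splits into left=[], right=[]
  root=6; inorder splits into left=[], right=[10, 12, 17, 22]
  root=12; inorder splits into left=[10], right=[17, 22]
  root=22; inorder splits into left=[17], right=[]
  root=17; inorder splits into left=[], right=[]
  root=10; inorder splits into left=[], right=[]
Reconstructed level-order: [24, 6, 25, 12, 10, 22, 17]


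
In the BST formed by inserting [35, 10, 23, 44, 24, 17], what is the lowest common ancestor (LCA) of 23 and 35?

Tree insertion order: [35, 10, 23, 44, 24, 17]
Tree (level-order array): [35, 10, 44, None, 23, None, None, 17, 24]
In a BST, the LCA of p=23, q=35 is the first node v on the
root-to-leaf path with p <= v <= q (go left if both < v, right if both > v).
Walk from root:
  at 35: 23 <= 35 <= 35, this is the LCA
LCA = 35


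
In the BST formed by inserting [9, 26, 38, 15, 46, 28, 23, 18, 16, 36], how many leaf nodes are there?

Tree built from: [9, 26, 38, 15, 46, 28, 23, 18, 16, 36]
Tree (level-order array): [9, None, 26, 15, 38, None, 23, 28, 46, 18, None, None, 36, None, None, 16]
Rule: A leaf has 0 children.
Per-node child counts:
  node 9: 1 child(ren)
  node 26: 2 child(ren)
  node 15: 1 child(ren)
  node 23: 1 child(ren)
  node 18: 1 child(ren)
  node 16: 0 child(ren)
  node 38: 2 child(ren)
  node 28: 1 child(ren)
  node 36: 0 child(ren)
  node 46: 0 child(ren)
Matching nodes: [16, 36, 46]
Count of leaf nodes: 3


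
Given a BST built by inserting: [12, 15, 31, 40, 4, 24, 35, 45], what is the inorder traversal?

Tree insertion order: [12, 15, 31, 40, 4, 24, 35, 45]
Tree (level-order array): [12, 4, 15, None, None, None, 31, 24, 40, None, None, 35, 45]
Inorder traversal: [4, 12, 15, 24, 31, 35, 40, 45]


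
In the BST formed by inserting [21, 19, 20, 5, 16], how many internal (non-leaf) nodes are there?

Tree built from: [21, 19, 20, 5, 16]
Tree (level-order array): [21, 19, None, 5, 20, None, 16]
Rule: An internal node has at least one child.
Per-node child counts:
  node 21: 1 child(ren)
  node 19: 2 child(ren)
  node 5: 1 child(ren)
  node 16: 0 child(ren)
  node 20: 0 child(ren)
Matching nodes: [21, 19, 5]
Count of internal (non-leaf) nodes: 3


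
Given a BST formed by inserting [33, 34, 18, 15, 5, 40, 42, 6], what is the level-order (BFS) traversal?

Tree insertion order: [33, 34, 18, 15, 5, 40, 42, 6]
Tree (level-order array): [33, 18, 34, 15, None, None, 40, 5, None, None, 42, None, 6]
BFS from the root, enqueuing left then right child of each popped node:
  queue [33] -> pop 33, enqueue [18, 34], visited so far: [33]
  queue [18, 34] -> pop 18, enqueue [15], visited so far: [33, 18]
  queue [34, 15] -> pop 34, enqueue [40], visited so far: [33, 18, 34]
  queue [15, 40] -> pop 15, enqueue [5], visited so far: [33, 18, 34, 15]
  queue [40, 5] -> pop 40, enqueue [42], visited so far: [33, 18, 34, 15, 40]
  queue [5, 42] -> pop 5, enqueue [6], visited so far: [33, 18, 34, 15, 40, 5]
  queue [42, 6] -> pop 42, enqueue [none], visited so far: [33, 18, 34, 15, 40, 5, 42]
  queue [6] -> pop 6, enqueue [none], visited so far: [33, 18, 34, 15, 40, 5, 42, 6]
Result: [33, 18, 34, 15, 40, 5, 42, 6]


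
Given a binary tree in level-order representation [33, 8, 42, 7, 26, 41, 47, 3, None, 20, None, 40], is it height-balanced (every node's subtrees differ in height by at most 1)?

Tree (level-order array): [33, 8, 42, 7, 26, 41, 47, 3, None, 20, None, 40]
Definition: a tree is height-balanced if, at every node, |h(left) - h(right)| <= 1 (empty subtree has height -1).
Bottom-up per-node check:
  node 3: h_left=-1, h_right=-1, diff=0 [OK], height=0
  node 7: h_left=0, h_right=-1, diff=1 [OK], height=1
  node 20: h_left=-1, h_right=-1, diff=0 [OK], height=0
  node 26: h_left=0, h_right=-1, diff=1 [OK], height=1
  node 8: h_left=1, h_right=1, diff=0 [OK], height=2
  node 40: h_left=-1, h_right=-1, diff=0 [OK], height=0
  node 41: h_left=0, h_right=-1, diff=1 [OK], height=1
  node 47: h_left=-1, h_right=-1, diff=0 [OK], height=0
  node 42: h_left=1, h_right=0, diff=1 [OK], height=2
  node 33: h_left=2, h_right=2, diff=0 [OK], height=3
All nodes satisfy the balance condition.
Result: Balanced


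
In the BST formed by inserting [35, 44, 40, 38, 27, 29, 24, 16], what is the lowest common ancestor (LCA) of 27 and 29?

Tree insertion order: [35, 44, 40, 38, 27, 29, 24, 16]
Tree (level-order array): [35, 27, 44, 24, 29, 40, None, 16, None, None, None, 38]
In a BST, the LCA of p=27, q=29 is the first node v on the
root-to-leaf path with p <= v <= q (go left if both < v, right if both > v).
Walk from root:
  at 35: both 27 and 29 < 35, go left
  at 27: 27 <= 27 <= 29, this is the LCA
LCA = 27


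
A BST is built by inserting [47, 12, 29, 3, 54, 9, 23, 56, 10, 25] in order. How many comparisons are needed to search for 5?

Search path for 5: 47 -> 12 -> 3 -> 9
Found: False
Comparisons: 4


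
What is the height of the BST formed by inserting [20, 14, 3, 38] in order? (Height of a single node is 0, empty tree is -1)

Insertion order: [20, 14, 3, 38]
Tree (level-order array): [20, 14, 38, 3]
Compute height bottom-up (empty subtree = -1):
  height(3) = 1 + max(-1, -1) = 0
  height(14) = 1 + max(0, -1) = 1
  height(38) = 1 + max(-1, -1) = 0
  height(20) = 1 + max(1, 0) = 2
Height = 2


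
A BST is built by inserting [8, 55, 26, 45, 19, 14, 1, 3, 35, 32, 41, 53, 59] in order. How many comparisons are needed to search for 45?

Search path for 45: 8 -> 55 -> 26 -> 45
Found: True
Comparisons: 4


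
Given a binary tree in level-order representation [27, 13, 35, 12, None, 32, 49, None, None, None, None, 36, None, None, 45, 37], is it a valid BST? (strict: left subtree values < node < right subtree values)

Level-order array: [27, 13, 35, 12, None, 32, 49, None, None, None, None, 36, None, None, 45, 37]
Validate using subtree bounds (lo, hi): at each node, require lo < value < hi,
then recurse left with hi=value and right with lo=value.
Preorder trace (stopping at first violation):
  at node 27 with bounds (-inf, +inf): OK
  at node 13 with bounds (-inf, 27): OK
  at node 12 with bounds (-inf, 13): OK
  at node 35 with bounds (27, +inf): OK
  at node 32 with bounds (27, 35): OK
  at node 49 with bounds (35, +inf): OK
  at node 36 with bounds (35, 49): OK
  at node 45 with bounds (36, 49): OK
  at node 37 with bounds (36, 45): OK
No violation found at any node.
Result: Valid BST


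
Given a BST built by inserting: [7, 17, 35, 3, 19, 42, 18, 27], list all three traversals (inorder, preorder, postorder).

Tree insertion order: [7, 17, 35, 3, 19, 42, 18, 27]
Tree (level-order array): [7, 3, 17, None, None, None, 35, 19, 42, 18, 27]
Inorder (L, root, R): [3, 7, 17, 18, 19, 27, 35, 42]
Preorder (root, L, R): [7, 3, 17, 35, 19, 18, 27, 42]
Postorder (L, R, root): [3, 18, 27, 19, 42, 35, 17, 7]


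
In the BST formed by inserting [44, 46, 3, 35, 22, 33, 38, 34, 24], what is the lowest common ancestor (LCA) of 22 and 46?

Tree insertion order: [44, 46, 3, 35, 22, 33, 38, 34, 24]
Tree (level-order array): [44, 3, 46, None, 35, None, None, 22, 38, None, 33, None, None, 24, 34]
In a BST, the LCA of p=22, q=46 is the first node v on the
root-to-leaf path with p <= v <= q (go left if both < v, right if both > v).
Walk from root:
  at 44: 22 <= 44 <= 46, this is the LCA
LCA = 44


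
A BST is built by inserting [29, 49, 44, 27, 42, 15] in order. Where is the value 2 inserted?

Starting tree (level order): [29, 27, 49, 15, None, 44, None, None, None, 42]
Insertion path: 29 -> 27 -> 15
Result: insert 2 as left child of 15
Final tree (level order): [29, 27, 49, 15, None, 44, None, 2, None, 42]


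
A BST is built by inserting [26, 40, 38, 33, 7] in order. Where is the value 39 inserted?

Starting tree (level order): [26, 7, 40, None, None, 38, None, 33]
Insertion path: 26 -> 40 -> 38
Result: insert 39 as right child of 38
Final tree (level order): [26, 7, 40, None, None, 38, None, 33, 39]


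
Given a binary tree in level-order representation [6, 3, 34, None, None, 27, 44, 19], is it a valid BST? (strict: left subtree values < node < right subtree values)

Level-order array: [6, 3, 34, None, None, 27, 44, 19]
Validate using subtree bounds (lo, hi): at each node, require lo < value < hi,
then recurse left with hi=value and right with lo=value.
Preorder trace (stopping at first violation):
  at node 6 with bounds (-inf, +inf): OK
  at node 3 with bounds (-inf, 6): OK
  at node 34 with bounds (6, +inf): OK
  at node 27 with bounds (6, 34): OK
  at node 19 with bounds (6, 27): OK
  at node 44 with bounds (34, +inf): OK
No violation found at any node.
Result: Valid BST


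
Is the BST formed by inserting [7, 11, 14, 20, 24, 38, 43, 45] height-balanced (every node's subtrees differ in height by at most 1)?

Tree (level-order array): [7, None, 11, None, 14, None, 20, None, 24, None, 38, None, 43, None, 45]
Definition: a tree is height-balanced if, at every node, |h(left) - h(right)| <= 1 (empty subtree has height -1).
Bottom-up per-node check:
  node 45: h_left=-1, h_right=-1, diff=0 [OK], height=0
  node 43: h_left=-1, h_right=0, diff=1 [OK], height=1
  node 38: h_left=-1, h_right=1, diff=2 [FAIL (|-1-1|=2 > 1)], height=2
  node 24: h_left=-1, h_right=2, diff=3 [FAIL (|-1-2|=3 > 1)], height=3
  node 20: h_left=-1, h_right=3, diff=4 [FAIL (|-1-3|=4 > 1)], height=4
  node 14: h_left=-1, h_right=4, diff=5 [FAIL (|-1-4|=5 > 1)], height=5
  node 11: h_left=-1, h_right=5, diff=6 [FAIL (|-1-5|=6 > 1)], height=6
  node 7: h_left=-1, h_right=6, diff=7 [FAIL (|-1-6|=7 > 1)], height=7
Node 38 violates the condition: |-1 - 1| = 2 > 1.
Result: Not balanced


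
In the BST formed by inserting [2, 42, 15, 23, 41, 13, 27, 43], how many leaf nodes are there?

Tree built from: [2, 42, 15, 23, 41, 13, 27, 43]
Tree (level-order array): [2, None, 42, 15, 43, 13, 23, None, None, None, None, None, 41, 27]
Rule: A leaf has 0 children.
Per-node child counts:
  node 2: 1 child(ren)
  node 42: 2 child(ren)
  node 15: 2 child(ren)
  node 13: 0 child(ren)
  node 23: 1 child(ren)
  node 41: 1 child(ren)
  node 27: 0 child(ren)
  node 43: 0 child(ren)
Matching nodes: [13, 27, 43]
Count of leaf nodes: 3


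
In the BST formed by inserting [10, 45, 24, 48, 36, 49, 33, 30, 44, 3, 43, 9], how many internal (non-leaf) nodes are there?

Tree built from: [10, 45, 24, 48, 36, 49, 33, 30, 44, 3, 43, 9]
Tree (level-order array): [10, 3, 45, None, 9, 24, 48, None, None, None, 36, None, 49, 33, 44, None, None, 30, None, 43]
Rule: An internal node has at least one child.
Per-node child counts:
  node 10: 2 child(ren)
  node 3: 1 child(ren)
  node 9: 0 child(ren)
  node 45: 2 child(ren)
  node 24: 1 child(ren)
  node 36: 2 child(ren)
  node 33: 1 child(ren)
  node 30: 0 child(ren)
  node 44: 1 child(ren)
  node 43: 0 child(ren)
  node 48: 1 child(ren)
  node 49: 0 child(ren)
Matching nodes: [10, 3, 45, 24, 36, 33, 44, 48]
Count of internal (non-leaf) nodes: 8


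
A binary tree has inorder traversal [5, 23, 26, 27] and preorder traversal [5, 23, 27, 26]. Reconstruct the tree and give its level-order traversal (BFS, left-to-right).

Inorder:  [5, 23, 26, 27]
Preorder: [5, 23, 27, 26]
Algorithm: preorder visits root first, so consume preorder in order;
for each root, split the current inorder slice at that value into
left-subtree inorder and right-subtree inorder, then recurse.
Recursive splits:
  root=5; inorder splits into left=[], right=[23, 26, 27]
  root=23; inorder splits into left=[], right=[26, 27]
  root=27; inorder splits into left=[26], right=[]
  root=26; inorder splits into left=[], right=[]
Reconstructed level-order: [5, 23, 27, 26]


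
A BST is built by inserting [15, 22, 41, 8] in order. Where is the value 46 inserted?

Starting tree (level order): [15, 8, 22, None, None, None, 41]
Insertion path: 15 -> 22 -> 41
Result: insert 46 as right child of 41
Final tree (level order): [15, 8, 22, None, None, None, 41, None, 46]


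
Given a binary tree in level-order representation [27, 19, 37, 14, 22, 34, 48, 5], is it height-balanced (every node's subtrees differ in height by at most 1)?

Tree (level-order array): [27, 19, 37, 14, 22, 34, 48, 5]
Definition: a tree is height-balanced if, at every node, |h(left) - h(right)| <= 1 (empty subtree has height -1).
Bottom-up per-node check:
  node 5: h_left=-1, h_right=-1, diff=0 [OK], height=0
  node 14: h_left=0, h_right=-1, diff=1 [OK], height=1
  node 22: h_left=-1, h_right=-1, diff=0 [OK], height=0
  node 19: h_left=1, h_right=0, diff=1 [OK], height=2
  node 34: h_left=-1, h_right=-1, diff=0 [OK], height=0
  node 48: h_left=-1, h_right=-1, diff=0 [OK], height=0
  node 37: h_left=0, h_right=0, diff=0 [OK], height=1
  node 27: h_left=2, h_right=1, diff=1 [OK], height=3
All nodes satisfy the balance condition.
Result: Balanced


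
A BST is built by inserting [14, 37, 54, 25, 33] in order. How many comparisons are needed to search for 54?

Search path for 54: 14 -> 37 -> 54
Found: True
Comparisons: 3


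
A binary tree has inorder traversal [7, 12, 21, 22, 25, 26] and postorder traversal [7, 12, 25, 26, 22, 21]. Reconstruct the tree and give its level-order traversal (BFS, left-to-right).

Inorder:   [7, 12, 21, 22, 25, 26]
Postorder: [7, 12, 25, 26, 22, 21]
Algorithm: postorder visits root last, so walk postorder right-to-left;
each value is the root of the current inorder slice — split it at that
value, recurse on the right subtree first, then the left.
Recursive splits:
  root=21; inorder splits into left=[7, 12], right=[22, 25, 26]
  root=22; inorder splits into left=[], right=[25, 26]
  root=26; inorder splits into left=[25], right=[]
  root=25; inorder splits into left=[], right=[]
  root=12; inorder splits into left=[7], right=[]
  root=7; inorder splits into left=[], right=[]
Reconstructed level-order: [21, 12, 22, 7, 26, 25]


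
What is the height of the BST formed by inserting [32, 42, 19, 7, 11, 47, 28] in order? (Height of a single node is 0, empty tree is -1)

Insertion order: [32, 42, 19, 7, 11, 47, 28]
Tree (level-order array): [32, 19, 42, 7, 28, None, 47, None, 11]
Compute height bottom-up (empty subtree = -1):
  height(11) = 1 + max(-1, -1) = 0
  height(7) = 1 + max(-1, 0) = 1
  height(28) = 1 + max(-1, -1) = 0
  height(19) = 1 + max(1, 0) = 2
  height(47) = 1 + max(-1, -1) = 0
  height(42) = 1 + max(-1, 0) = 1
  height(32) = 1 + max(2, 1) = 3
Height = 3


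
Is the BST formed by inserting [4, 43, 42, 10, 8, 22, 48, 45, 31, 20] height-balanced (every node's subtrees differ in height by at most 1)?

Tree (level-order array): [4, None, 43, 42, 48, 10, None, 45, None, 8, 22, None, None, None, None, 20, 31]
Definition: a tree is height-balanced if, at every node, |h(left) - h(right)| <= 1 (empty subtree has height -1).
Bottom-up per-node check:
  node 8: h_left=-1, h_right=-1, diff=0 [OK], height=0
  node 20: h_left=-1, h_right=-1, diff=0 [OK], height=0
  node 31: h_left=-1, h_right=-1, diff=0 [OK], height=0
  node 22: h_left=0, h_right=0, diff=0 [OK], height=1
  node 10: h_left=0, h_right=1, diff=1 [OK], height=2
  node 42: h_left=2, h_right=-1, diff=3 [FAIL (|2--1|=3 > 1)], height=3
  node 45: h_left=-1, h_right=-1, diff=0 [OK], height=0
  node 48: h_left=0, h_right=-1, diff=1 [OK], height=1
  node 43: h_left=3, h_right=1, diff=2 [FAIL (|3-1|=2 > 1)], height=4
  node 4: h_left=-1, h_right=4, diff=5 [FAIL (|-1-4|=5 > 1)], height=5
Node 42 violates the condition: |2 - -1| = 3 > 1.
Result: Not balanced


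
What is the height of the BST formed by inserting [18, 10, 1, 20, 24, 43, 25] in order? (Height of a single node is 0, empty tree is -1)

Insertion order: [18, 10, 1, 20, 24, 43, 25]
Tree (level-order array): [18, 10, 20, 1, None, None, 24, None, None, None, 43, 25]
Compute height bottom-up (empty subtree = -1):
  height(1) = 1 + max(-1, -1) = 0
  height(10) = 1 + max(0, -1) = 1
  height(25) = 1 + max(-1, -1) = 0
  height(43) = 1 + max(0, -1) = 1
  height(24) = 1 + max(-1, 1) = 2
  height(20) = 1 + max(-1, 2) = 3
  height(18) = 1 + max(1, 3) = 4
Height = 4


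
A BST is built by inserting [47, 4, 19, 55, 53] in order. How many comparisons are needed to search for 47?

Search path for 47: 47
Found: True
Comparisons: 1


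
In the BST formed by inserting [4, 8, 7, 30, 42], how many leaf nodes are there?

Tree built from: [4, 8, 7, 30, 42]
Tree (level-order array): [4, None, 8, 7, 30, None, None, None, 42]
Rule: A leaf has 0 children.
Per-node child counts:
  node 4: 1 child(ren)
  node 8: 2 child(ren)
  node 7: 0 child(ren)
  node 30: 1 child(ren)
  node 42: 0 child(ren)
Matching nodes: [7, 42]
Count of leaf nodes: 2


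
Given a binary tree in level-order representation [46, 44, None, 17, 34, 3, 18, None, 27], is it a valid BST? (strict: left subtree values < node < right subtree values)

Level-order array: [46, 44, None, 17, 34, 3, 18, None, 27]
Validate using subtree bounds (lo, hi): at each node, require lo < value < hi,
then recurse left with hi=value and right with lo=value.
Preorder trace (stopping at first violation):
  at node 46 with bounds (-inf, +inf): OK
  at node 44 with bounds (-inf, 46): OK
  at node 17 with bounds (-inf, 44): OK
  at node 3 with bounds (-inf, 17): OK
  at node 18 with bounds (17, 44): OK
  at node 34 with bounds (44, 46): VIOLATION
Node 34 violates its bound: not (44 < 34 < 46).
Result: Not a valid BST


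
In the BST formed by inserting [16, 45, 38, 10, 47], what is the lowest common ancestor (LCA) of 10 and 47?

Tree insertion order: [16, 45, 38, 10, 47]
Tree (level-order array): [16, 10, 45, None, None, 38, 47]
In a BST, the LCA of p=10, q=47 is the first node v on the
root-to-leaf path with p <= v <= q (go left if both < v, right if both > v).
Walk from root:
  at 16: 10 <= 16 <= 47, this is the LCA
LCA = 16


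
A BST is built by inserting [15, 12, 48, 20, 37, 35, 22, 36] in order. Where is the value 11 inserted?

Starting tree (level order): [15, 12, 48, None, None, 20, None, None, 37, 35, None, 22, 36]
Insertion path: 15 -> 12
Result: insert 11 as left child of 12
Final tree (level order): [15, 12, 48, 11, None, 20, None, None, None, None, 37, 35, None, 22, 36]


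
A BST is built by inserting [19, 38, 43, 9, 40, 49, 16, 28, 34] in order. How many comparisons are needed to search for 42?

Search path for 42: 19 -> 38 -> 43 -> 40
Found: False
Comparisons: 4


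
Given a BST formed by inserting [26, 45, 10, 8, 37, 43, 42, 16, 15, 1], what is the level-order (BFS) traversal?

Tree insertion order: [26, 45, 10, 8, 37, 43, 42, 16, 15, 1]
Tree (level-order array): [26, 10, 45, 8, 16, 37, None, 1, None, 15, None, None, 43, None, None, None, None, 42]
BFS from the root, enqueuing left then right child of each popped node:
  queue [26] -> pop 26, enqueue [10, 45], visited so far: [26]
  queue [10, 45] -> pop 10, enqueue [8, 16], visited so far: [26, 10]
  queue [45, 8, 16] -> pop 45, enqueue [37], visited so far: [26, 10, 45]
  queue [8, 16, 37] -> pop 8, enqueue [1], visited so far: [26, 10, 45, 8]
  queue [16, 37, 1] -> pop 16, enqueue [15], visited so far: [26, 10, 45, 8, 16]
  queue [37, 1, 15] -> pop 37, enqueue [43], visited so far: [26, 10, 45, 8, 16, 37]
  queue [1, 15, 43] -> pop 1, enqueue [none], visited so far: [26, 10, 45, 8, 16, 37, 1]
  queue [15, 43] -> pop 15, enqueue [none], visited so far: [26, 10, 45, 8, 16, 37, 1, 15]
  queue [43] -> pop 43, enqueue [42], visited so far: [26, 10, 45, 8, 16, 37, 1, 15, 43]
  queue [42] -> pop 42, enqueue [none], visited so far: [26, 10, 45, 8, 16, 37, 1, 15, 43, 42]
Result: [26, 10, 45, 8, 16, 37, 1, 15, 43, 42]


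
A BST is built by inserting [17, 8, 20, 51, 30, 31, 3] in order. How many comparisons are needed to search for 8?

Search path for 8: 17 -> 8
Found: True
Comparisons: 2


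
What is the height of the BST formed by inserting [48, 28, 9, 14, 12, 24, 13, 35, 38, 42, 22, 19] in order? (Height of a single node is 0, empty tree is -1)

Insertion order: [48, 28, 9, 14, 12, 24, 13, 35, 38, 42, 22, 19]
Tree (level-order array): [48, 28, None, 9, 35, None, 14, None, 38, 12, 24, None, 42, None, 13, 22, None, None, None, None, None, 19]
Compute height bottom-up (empty subtree = -1):
  height(13) = 1 + max(-1, -1) = 0
  height(12) = 1 + max(-1, 0) = 1
  height(19) = 1 + max(-1, -1) = 0
  height(22) = 1 + max(0, -1) = 1
  height(24) = 1 + max(1, -1) = 2
  height(14) = 1 + max(1, 2) = 3
  height(9) = 1 + max(-1, 3) = 4
  height(42) = 1 + max(-1, -1) = 0
  height(38) = 1 + max(-1, 0) = 1
  height(35) = 1 + max(-1, 1) = 2
  height(28) = 1 + max(4, 2) = 5
  height(48) = 1 + max(5, -1) = 6
Height = 6


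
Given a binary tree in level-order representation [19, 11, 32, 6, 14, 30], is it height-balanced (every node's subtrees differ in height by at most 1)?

Tree (level-order array): [19, 11, 32, 6, 14, 30]
Definition: a tree is height-balanced if, at every node, |h(left) - h(right)| <= 1 (empty subtree has height -1).
Bottom-up per-node check:
  node 6: h_left=-1, h_right=-1, diff=0 [OK], height=0
  node 14: h_left=-1, h_right=-1, diff=0 [OK], height=0
  node 11: h_left=0, h_right=0, diff=0 [OK], height=1
  node 30: h_left=-1, h_right=-1, diff=0 [OK], height=0
  node 32: h_left=0, h_right=-1, diff=1 [OK], height=1
  node 19: h_left=1, h_right=1, diff=0 [OK], height=2
All nodes satisfy the balance condition.
Result: Balanced


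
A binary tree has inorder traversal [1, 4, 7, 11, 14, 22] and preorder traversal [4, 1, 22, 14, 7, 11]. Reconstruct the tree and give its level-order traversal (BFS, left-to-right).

Inorder:  [1, 4, 7, 11, 14, 22]
Preorder: [4, 1, 22, 14, 7, 11]
Algorithm: preorder visits root first, so consume preorder in order;
for each root, split the current inorder slice at that value into
left-subtree inorder and right-subtree inorder, then recurse.
Recursive splits:
  root=4; inorder splits into left=[1], right=[7, 11, 14, 22]
  root=1; inorder splits into left=[], right=[]
  root=22; inorder splits into left=[7, 11, 14], right=[]
  root=14; inorder splits into left=[7, 11], right=[]
  root=7; inorder splits into left=[], right=[11]
  root=11; inorder splits into left=[], right=[]
Reconstructed level-order: [4, 1, 22, 14, 7, 11]


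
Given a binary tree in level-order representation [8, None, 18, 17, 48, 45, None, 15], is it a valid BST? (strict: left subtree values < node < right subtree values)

Level-order array: [8, None, 18, 17, 48, 45, None, 15]
Validate using subtree bounds (lo, hi): at each node, require lo < value < hi,
then recurse left with hi=value and right with lo=value.
Preorder trace (stopping at first violation):
  at node 8 with bounds (-inf, +inf): OK
  at node 18 with bounds (8, +inf): OK
  at node 17 with bounds (8, 18): OK
  at node 45 with bounds (8, 17): VIOLATION
Node 45 violates its bound: not (8 < 45 < 17).
Result: Not a valid BST


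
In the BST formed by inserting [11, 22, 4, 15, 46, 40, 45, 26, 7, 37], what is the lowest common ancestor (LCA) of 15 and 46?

Tree insertion order: [11, 22, 4, 15, 46, 40, 45, 26, 7, 37]
Tree (level-order array): [11, 4, 22, None, 7, 15, 46, None, None, None, None, 40, None, 26, 45, None, 37]
In a BST, the LCA of p=15, q=46 is the first node v on the
root-to-leaf path with p <= v <= q (go left if both < v, right if both > v).
Walk from root:
  at 11: both 15 and 46 > 11, go right
  at 22: 15 <= 22 <= 46, this is the LCA
LCA = 22


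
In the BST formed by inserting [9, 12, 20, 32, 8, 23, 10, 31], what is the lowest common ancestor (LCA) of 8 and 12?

Tree insertion order: [9, 12, 20, 32, 8, 23, 10, 31]
Tree (level-order array): [9, 8, 12, None, None, 10, 20, None, None, None, 32, 23, None, None, 31]
In a BST, the LCA of p=8, q=12 is the first node v on the
root-to-leaf path with p <= v <= q (go left if both < v, right if both > v).
Walk from root:
  at 9: 8 <= 9 <= 12, this is the LCA
LCA = 9


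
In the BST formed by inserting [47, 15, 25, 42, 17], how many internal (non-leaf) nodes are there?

Tree built from: [47, 15, 25, 42, 17]
Tree (level-order array): [47, 15, None, None, 25, 17, 42]
Rule: An internal node has at least one child.
Per-node child counts:
  node 47: 1 child(ren)
  node 15: 1 child(ren)
  node 25: 2 child(ren)
  node 17: 0 child(ren)
  node 42: 0 child(ren)
Matching nodes: [47, 15, 25]
Count of internal (non-leaf) nodes: 3


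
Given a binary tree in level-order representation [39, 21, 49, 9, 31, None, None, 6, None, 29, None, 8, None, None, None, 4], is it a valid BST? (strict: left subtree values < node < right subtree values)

Level-order array: [39, 21, 49, 9, 31, None, None, 6, None, 29, None, 8, None, None, None, 4]
Validate using subtree bounds (lo, hi): at each node, require lo < value < hi,
then recurse left with hi=value and right with lo=value.
Preorder trace (stopping at first violation):
  at node 39 with bounds (-inf, +inf): OK
  at node 21 with bounds (-inf, 39): OK
  at node 9 with bounds (-inf, 21): OK
  at node 6 with bounds (-inf, 9): OK
  at node 8 with bounds (-inf, 6): VIOLATION
Node 8 violates its bound: not (-inf < 8 < 6).
Result: Not a valid BST


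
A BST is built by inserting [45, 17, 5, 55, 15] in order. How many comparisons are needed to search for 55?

Search path for 55: 45 -> 55
Found: True
Comparisons: 2


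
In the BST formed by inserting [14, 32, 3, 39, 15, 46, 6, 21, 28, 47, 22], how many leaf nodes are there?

Tree built from: [14, 32, 3, 39, 15, 46, 6, 21, 28, 47, 22]
Tree (level-order array): [14, 3, 32, None, 6, 15, 39, None, None, None, 21, None, 46, None, 28, None, 47, 22]
Rule: A leaf has 0 children.
Per-node child counts:
  node 14: 2 child(ren)
  node 3: 1 child(ren)
  node 6: 0 child(ren)
  node 32: 2 child(ren)
  node 15: 1 child(ren)
  node 21: 1 child(ren)
  node 28: 1 child(ren)
  node 22: 0 child(ren)
  node 39: 1 child(ren)
  node 46: 1 child(ren)
  node 47: 0 child(ren)
Matching nodes: [6, 22, 47]
Count of leaf nodes: 3


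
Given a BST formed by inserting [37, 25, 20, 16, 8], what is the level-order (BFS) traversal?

Tree insertion order: [37, 25, 20, 16, 8]
Tree (level-order array): [37, 25, None, 20, None, 16, None, 8]
BFS from the root, enqueuing left then right child of each popped node:
  queue [37] -> pop 37, enqueue [25], visited so far: [37]
  queue [25] -> pop 25, enqueue [20], visited so far: [37, 25]
  queue [20] -> pop 20, enqueue [16], visited so far: [37, 25, 20]
  queue [16] -> pop 16, enqueue [8], visited so far: [37, 25, 20, 16]
  queue [8] -> pop 8, enqueue [none], visited so far: [37, 25, 20, 16, 8]
Result: [37, 25, 20, 16, 8]


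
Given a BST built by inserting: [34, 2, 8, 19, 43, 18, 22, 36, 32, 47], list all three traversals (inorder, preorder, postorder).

Tree insertion order: [34, 2, 8, 19, 43, 18, 22, 36, 32, 47]
Tree (level-order array): [34, 2, 43, None, 8, 36, 47, None, 19, None, None, None, None, 18, 22, None, None, None, 32]
Inorder (L, root, R): [2, 8, 18, 19, 22, 32, 34, 36, 43, 47]
Preorder (root, L, R): [34, 2, 8, 19, 18, 22, 32, 43, 36, 47]
Postorder (L, R, root): [18, 32, 22, 19, 8, 2, 36, 47, 43, 34]


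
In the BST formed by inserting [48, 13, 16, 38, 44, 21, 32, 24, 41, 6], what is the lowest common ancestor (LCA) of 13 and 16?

Tree insertion order: [48, 13, 16, 38, 44, 21, 32, 24, 41, 6]
Tree (level-order array): [48, 13, None, 6, 16, None, None, None, 38, 21, 44, None, 32, 41, None, 24]
In a BST, the LCA of p=13, q=16 is the first node v on the
root-to-leaf path with p <= v <= q (go left if both < v, right if both > v).
Walk from root:
  at 48: both 13 and 16 < 48, go left
  at 13: 13 <= 13 <= 16, this is the LCA
LCA = 13


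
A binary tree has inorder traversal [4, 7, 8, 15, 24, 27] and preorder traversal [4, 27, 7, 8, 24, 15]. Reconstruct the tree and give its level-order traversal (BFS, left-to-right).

Inorder:  [4, 7, 8, 15, 24, 27]
Preorder: [4, 27, 7, 8, 24, 15]
Algorithm: preorder visits root first, so consume preorder in order;
for each root, split the current inorder slice at that value into
left-subtree inorder and right-subtree inorder, then recurse.
Recursive splits:
  root=4; inorder splits into left=[], right=[7, 8, 15, 24, 27]
  root=27; inorder splits into left=[7, 8, 15, 24], right=[]
  root=7; inorder splits into left=[], right=[8, 15, 24]
  root=8; inorder splits into left=[], right=[15, 24]
  root=24; inorder splits into left=[15], right=[]
  root=15; inorder splits into left=[], right=[]
Reconstructed level-order: [4, 27, 7, 8, 24, 15]


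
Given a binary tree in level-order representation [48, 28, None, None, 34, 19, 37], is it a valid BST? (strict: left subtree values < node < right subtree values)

Level-order array: [48, 28, None, None, 34, 19, 37]
Validate using subtree bounds (lo, hi): at each node, require lo < value < hi,
then recurse left with hi=value and right with lo=value.
Preorder trace (stopping at first violation):
  at node 48 with bounds (-inf, +inf): OK
  at node 28 with bounds (-inf, 48): OK
  at node 34 with bounds (28, 48): OK
  at node 19 with bounds (28, 34): VIOLATION
Node 19 violates its bound: not (28 < 19 < 34).
Result: Not a valid BST


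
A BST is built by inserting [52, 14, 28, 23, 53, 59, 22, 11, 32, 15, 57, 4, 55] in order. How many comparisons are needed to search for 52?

Search path for 52: 52
Found: True
Comparisons: 1


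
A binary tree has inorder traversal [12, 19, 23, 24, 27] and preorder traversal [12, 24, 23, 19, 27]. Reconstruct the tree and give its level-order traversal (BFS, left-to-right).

Inorder:  [12, 19, 23, 24, 27]
Preorder: [12, 24, 23, 19, 27]
Algorithm: preorder visits root first, so consume preorder in order;
for each root, split the current inorder slice at that value into
left-subtree inorder and right-subtree inorder, then recurse.
Recursive splits:
  root=12; inorder splits into left=[], right=[19, 23, 24, 27]
  root=24; inorder splits into left=[19, 23], right=[27]
  root=23; inorder splits into left=[19], right=[]
  root=19; inorder splits into left=[], right=[]
  root=27; inorder splits into left=[], right=[]
Reconstructed level-order: [12, 24, 23, 27, 19]


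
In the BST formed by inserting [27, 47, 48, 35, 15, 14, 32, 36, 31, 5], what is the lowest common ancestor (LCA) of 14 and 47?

Tree insertion order: [27, 47, 48, 35, 15, 14, 32, 36, 31, 5]
Tree (level-order array): [27, 15, 47, 14, None, 35, 48, 5, None, 32, 36, None, None, None, None, 31]
In a BST, the LCA of p=14, q=47 is the first node v on the
root-to-leaf path with p <= v <= q (go left if both < v, right if both > v).
Walk from root:
  at 27: 14 <= 27 <= 47, this is the LCA
LCA = 27


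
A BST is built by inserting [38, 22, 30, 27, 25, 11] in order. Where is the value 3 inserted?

Starting tree (level order): [38, 22, None, 11, 30, None, None, 27, None, 25]
Insertion path: 38 -> 22 -> 11
Result: insert 3 as left child of 11
Final tree (level order): [38, 22, None, 11, 30, 3, None, 27, None, None, None, 25]


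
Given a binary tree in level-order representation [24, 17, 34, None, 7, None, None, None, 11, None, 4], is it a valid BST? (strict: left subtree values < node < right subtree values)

Level-order array: [24, 17, 34, None, 7, None, None, None, 11, None, 4]
Validate using subtree bounds (lo, hi): at each node, require lo < value < hi,
then recurse left with hi=value and right with lo=value.
Preorder trace (stopping at first violation):
  at node 24 with bounds (-inf, +inf): OK
  at node 17 with bounds (-inf, 24): OK
  at node 7 with bounds (17, 24): VIOLATION
Node 7 violates its bound: not (17 < 7 < 24).
Result: Not a valid BST


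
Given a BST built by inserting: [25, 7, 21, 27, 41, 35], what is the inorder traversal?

Tree insertion order: [25, 7, 21, 27, 41, 35]
Tree (level-order array): [25, 7, 27, None, 21, None, 41, None, None, 35]
Inorder traversal: [7, 21, 25, 27, 35, 41]


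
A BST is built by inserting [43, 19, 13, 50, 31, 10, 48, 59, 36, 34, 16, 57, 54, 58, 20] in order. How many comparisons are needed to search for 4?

Search path for 4: 43 -> 19 -> 13 -> 10
Found: False
Comparisons: 4


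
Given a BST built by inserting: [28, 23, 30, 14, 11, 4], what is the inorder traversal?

Tree insertion order: [28, 23, 30, 14, 11, 4]
Tree (level-order array): [28, 23, 30, 14, None, None, None, 11, None, 4]
Inorder traversal: [4, 11, 14, 23, 28, 30]


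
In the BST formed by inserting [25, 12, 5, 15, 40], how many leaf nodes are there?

Tree built from: [25, 12, 5, 15, 40]
Tree (level-order array): [25, 12, 40, 5, 15]
Rule: A leaf has 0 children.
Per-node child counts:
  node 25: 2 child(ren)
  node 12: 2 child(ren)
  node 5: 0 child(ren)
  node 15: 0 child(ren)
  node 40: 0 child(ren)
Matching nodes: [5, 15, 40]
Count of leaf nodes: 3


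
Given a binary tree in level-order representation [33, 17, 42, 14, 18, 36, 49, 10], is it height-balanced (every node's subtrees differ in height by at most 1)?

Tree (level-order array): [33, 17, 42, 14, 18, 36, 49, 10]
Definition: a tree is height-balanced if, at every node, |h(left) - h(right)| <= 1 (empty subtree has height -1).
Bottom-up per-node check:
  node 10: h_left=-1, h_right=-1, diff=0 [OK], height=0
  node 14: h_left=0, h_right=-1, diff=1 [OK], height=1
  node 18: h_left=-1, h_right=-1, diff=0 [OK], height=0
  node 17: h_left=1, h_right=0, diff=1 [OK], height=2
  node 36: h_left=-1, h_right=-1, diff=0 [OK], height=0
  node 49: h_left=-1, h_right=-1, diff=0 [OK], height=0
  node 42: h_left=0, h_right=0, diff=0 [OK], height=1
  node 33: h_left=2, h_right=1, diff=1 [OK], height=3
All nodes satisfy the balance condition.
Result: Balanced


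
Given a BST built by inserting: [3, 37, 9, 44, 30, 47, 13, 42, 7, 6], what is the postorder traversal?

Tree insertion order: [3, 37, 9, 44, 30, 47, 13, 42, 7, 6]
Tree (level-order array): [3, None, 37, 9, 44, 7, 30, 42, 47, 6, None, 13]
Postorder traversal: [6, 7, 13, 30, 9, 42, 47, 44, 37, 3]


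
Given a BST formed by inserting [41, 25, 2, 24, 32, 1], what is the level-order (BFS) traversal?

Tree insertion order: [41, 25, 2, 24, 32, 1]
Tree (level-order array): [41, 25, None, 2, 32, 1, 24]
BFS from the root, enqueuing left then right child of each popped node:
  queue [41] -> pop 41, enqueue [25], visited so far: [41]
  queue [25] -> pop 25, enqueue [2, 32], visited so far: [41, 25]
  queue [2, 32] -> pop 2, enqueue [1, 24], visited so far: [41, 25, 2]
  queue [32, 1, 24] -> pop 32, enqueue [none], visited so far: [41, 25, 2, 32]
  queue [1, 24] -> pop 1, enqueue [none], visited so far: [41, 25, 2, 32, 1]
  queue [24] -> pop 24, enqueue [none], visited so far: [41, 25, 2, 32, 1, 24]
Result: [41, 25, 2, 32, 1, 24]
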